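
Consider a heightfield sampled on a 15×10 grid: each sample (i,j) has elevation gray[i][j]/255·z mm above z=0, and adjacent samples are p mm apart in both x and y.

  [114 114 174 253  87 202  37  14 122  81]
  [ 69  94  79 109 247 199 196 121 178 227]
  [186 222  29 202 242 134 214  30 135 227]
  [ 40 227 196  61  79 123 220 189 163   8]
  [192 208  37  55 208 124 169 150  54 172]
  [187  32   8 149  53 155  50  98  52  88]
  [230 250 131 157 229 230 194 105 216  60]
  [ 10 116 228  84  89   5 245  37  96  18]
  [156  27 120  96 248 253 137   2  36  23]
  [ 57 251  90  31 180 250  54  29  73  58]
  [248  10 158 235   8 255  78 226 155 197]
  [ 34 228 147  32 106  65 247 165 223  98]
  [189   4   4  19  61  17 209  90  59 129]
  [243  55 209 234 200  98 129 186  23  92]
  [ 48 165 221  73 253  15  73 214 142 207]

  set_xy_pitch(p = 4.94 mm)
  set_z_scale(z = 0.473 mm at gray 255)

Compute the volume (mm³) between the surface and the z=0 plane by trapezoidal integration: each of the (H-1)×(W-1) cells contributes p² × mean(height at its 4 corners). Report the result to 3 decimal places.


739.017

height_mm = gray/255 × 0.473; cell vol = 4.94² × mean(4 corners)
unit = 4.94² × 0.473 / (4×255) = 0.0113166 mm³ per gray-sum
row 0: Σ corner-gray over 9 cells = 4943  → 55.9378
row 1: Σ corner-gray over 9 cells = 5571  → 63.0446
row 2: Σ corner-gray over 9 cells = 5393  → 61.0303
row 3: Σ corner-gray over 9 cells = 4938  → 55.8812
row 4: Σ corner-gray over 9 cells = 3843  → 43.4896
row 5: Σ corner-gray over 9 cells = 4783  → 54.1272
row 6: Σ corner-gray over 9 cells = 5142  → 58.1898
row 7: Σ corner-gray over 9 cells = 3845  → 43.5122
row 8: Σ corner-gray over 9 cells = 4048  → 45.8095
row 9: Σ corner-gray over 9 cells = 4726  → 53.4821
row 10: Σ corner-gray over 9 cells = 5253  → 59.4459
row 11: Σ corner-gray over 9 cells = 3802  → 43.0256
row 12: Σ corner-gray over 9 cells = 3847  → 43.5349
row 13: Σ corner-gray over 9 cells = 5170  → 58.5067
Σ rows: total corner-gray = 65304  → 739.0174 mm³


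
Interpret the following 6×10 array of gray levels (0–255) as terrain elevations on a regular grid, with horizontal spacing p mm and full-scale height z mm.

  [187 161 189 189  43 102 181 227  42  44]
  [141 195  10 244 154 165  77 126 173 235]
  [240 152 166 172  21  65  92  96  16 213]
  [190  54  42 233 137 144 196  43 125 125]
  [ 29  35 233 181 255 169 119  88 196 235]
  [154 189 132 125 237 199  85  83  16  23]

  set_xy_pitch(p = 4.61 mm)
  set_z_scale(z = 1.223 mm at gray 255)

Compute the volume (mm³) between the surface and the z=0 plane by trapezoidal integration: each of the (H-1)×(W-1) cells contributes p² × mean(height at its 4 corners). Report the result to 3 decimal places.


619.715

height_mm = gray/255 × 1.223; cell vol = 4.61² × mean(4 corners)
unit = 4.61² × 1.223 / (4×255) = 0.0254817 mm³ per gray-sum
row 0: Σ corner-gray over 9 cells = 5163  → 131.5619
row 1: Σ corner-gray over 9 cells = 4677  → 119.1778
row 2: Σ corner-gray over 9 cells = 4276  → 108.9597
row 3: Σ corner-gray over 9 cells = 5079  → 129.4215
row 4: Σ corner-gray over 9 cells = 5125  → 130.5936
Σ rows: total corner-gray = 24320  → 619.7146 mm³


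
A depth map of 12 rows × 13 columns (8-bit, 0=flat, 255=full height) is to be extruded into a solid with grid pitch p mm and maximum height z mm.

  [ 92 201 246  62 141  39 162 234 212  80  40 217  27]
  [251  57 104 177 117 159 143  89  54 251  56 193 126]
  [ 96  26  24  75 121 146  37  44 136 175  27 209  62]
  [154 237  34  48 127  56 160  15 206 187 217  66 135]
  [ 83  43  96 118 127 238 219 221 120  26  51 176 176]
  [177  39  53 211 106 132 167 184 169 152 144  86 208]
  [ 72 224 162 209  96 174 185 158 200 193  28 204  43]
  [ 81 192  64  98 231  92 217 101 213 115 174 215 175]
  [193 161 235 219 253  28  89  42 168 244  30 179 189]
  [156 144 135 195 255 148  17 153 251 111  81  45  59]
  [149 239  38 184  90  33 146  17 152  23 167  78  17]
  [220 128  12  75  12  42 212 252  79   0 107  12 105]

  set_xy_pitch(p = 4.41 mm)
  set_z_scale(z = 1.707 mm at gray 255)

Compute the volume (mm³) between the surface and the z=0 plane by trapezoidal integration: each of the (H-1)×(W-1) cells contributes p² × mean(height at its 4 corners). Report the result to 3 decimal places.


2244.504

height_mm = gray/255 × 1.707; cell vol = 4.41² × mean(4 corners)
unit = 4.41² × 1.707 / (4×255) = 0.032547 mm³ per gray-sum
row 0: Σ corner-gray over 12 cells = 6564  → 213.6383
row 1: Σ corner-gray over 12 cells = 5375  → 174.9399
row 2: Σ corner-gray over 12 cells = 5193  → 169.0164
row 3: Σ corner-gray over 12 cells = 6124  → 199.3176
row 4: Σ corner-gray over 12 cells = 6400  → 208.3006
row 5: Σ corner-gray over 12 cells = 7052  → 229.5212
row 6: Σ corner-gray over 12 cells = 7461  → 242.8329
row 7: Σ corner-gray over 12 cells = 7358  → 239.4806
row 8: Σ corner-gray over 12 cells = 6963  → 226.6245
row 9: Σ corner-gray over 12 cells = 5785  → 188.2842
row 10: Σ corner-gray over 12 cells = 4687  → 152.5476
Σ rows: total corner-gray = 68962  → 2244.5040 mm³


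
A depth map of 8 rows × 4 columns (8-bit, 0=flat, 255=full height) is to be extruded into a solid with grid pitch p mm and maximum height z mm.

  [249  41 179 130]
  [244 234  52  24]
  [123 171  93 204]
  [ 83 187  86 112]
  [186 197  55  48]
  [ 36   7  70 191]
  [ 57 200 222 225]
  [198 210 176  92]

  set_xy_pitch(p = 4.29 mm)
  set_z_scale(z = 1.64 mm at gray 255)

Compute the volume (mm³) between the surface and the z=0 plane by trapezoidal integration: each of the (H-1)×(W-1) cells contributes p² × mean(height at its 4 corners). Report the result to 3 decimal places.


332.691

height_mm = gray/255 × 1.64; cell vol = 4.29² × mean(4 corners)
unit = 4.29² × 1.64 / (4×255) = 0.0295909 mm³ per gray-sum
row 0: Σ corner-gray over 3 cells = 1659  → 49.0913
row 1: Σ corner-gray over 3 cells = 1695  → 50.1566
row 2: Σ corner-gray over 3 cells = 1596  → 47.2271
row 3: Σ corner-gray over 3 cells = 1479  → 43.7649
row 4: Σ corner-gray over 3 cells = 1119  → 33.1122
row 5: Σ corner-gray over 3 cells = 1507  → 44.5935
row 6: Σ corner-gray over 3 cells = 2188  → 64.7449
Σ rows: total corner-gray = 11243  → 332.6906 mm³


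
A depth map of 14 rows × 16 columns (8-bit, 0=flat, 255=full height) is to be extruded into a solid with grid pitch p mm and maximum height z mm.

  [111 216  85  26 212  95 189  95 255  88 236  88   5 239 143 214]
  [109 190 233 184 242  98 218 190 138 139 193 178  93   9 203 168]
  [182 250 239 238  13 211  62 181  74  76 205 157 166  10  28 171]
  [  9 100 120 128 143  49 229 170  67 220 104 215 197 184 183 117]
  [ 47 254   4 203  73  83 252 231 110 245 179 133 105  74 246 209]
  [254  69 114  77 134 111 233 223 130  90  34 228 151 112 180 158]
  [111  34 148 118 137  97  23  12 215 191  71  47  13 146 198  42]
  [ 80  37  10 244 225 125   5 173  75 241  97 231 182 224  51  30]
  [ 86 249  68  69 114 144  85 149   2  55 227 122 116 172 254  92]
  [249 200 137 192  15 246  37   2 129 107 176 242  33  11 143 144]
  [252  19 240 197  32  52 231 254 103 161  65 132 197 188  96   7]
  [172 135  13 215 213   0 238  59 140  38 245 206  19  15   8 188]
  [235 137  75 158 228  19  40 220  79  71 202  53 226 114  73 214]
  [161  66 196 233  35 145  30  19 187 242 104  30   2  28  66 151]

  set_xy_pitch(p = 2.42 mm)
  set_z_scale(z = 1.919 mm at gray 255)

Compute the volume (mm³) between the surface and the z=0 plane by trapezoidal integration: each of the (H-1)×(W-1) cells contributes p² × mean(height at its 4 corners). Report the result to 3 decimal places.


height_mm = gray/255 × 1.919; cell vol = 2.42² × mean(4 corners)
unit = 2.42² × 1.919 / (4×255) = 0.0110181 mm³ per gray-sum
row 0: Σ corner-gray over 15 cells = 9162  → 100.9476
row 1: Σ corner-gray over 15 cells = 9066  → 99.8898
row 2: Σ corner-gray over 15 cells = 8517  → 93.8409
row 3: Σ corner-gray over 15 cells = 8984  → 98.9863
row 4: Σ corner-gray over 15 cells = 8824  → 97.2235
row 5: Σ corner-gray over 15 cells = 7237  → 79.7378
row 6: Σ corner-gray over 15 cells = 7003  → 77.1595
row 7: Σ corner-gray over 15 cells = 7780  → 85.7206
row 8: Σ corner-gray over 15 cells = 7563  → 83.3297
row 9: Σ corner-gray over 15 cells = 7926  → 87.3292
row 10: Σ corner-gray over 15 cells = 7641  → 84.1891
row 11: Σ corner-gray over 15 cells = 7287  → 80.2887
row 12: Σ corner-gray over 15 cells = 6917  → 76.2120
Σ rows: total corner-gray = 103907  → 1144.8546 mm³

1144.855


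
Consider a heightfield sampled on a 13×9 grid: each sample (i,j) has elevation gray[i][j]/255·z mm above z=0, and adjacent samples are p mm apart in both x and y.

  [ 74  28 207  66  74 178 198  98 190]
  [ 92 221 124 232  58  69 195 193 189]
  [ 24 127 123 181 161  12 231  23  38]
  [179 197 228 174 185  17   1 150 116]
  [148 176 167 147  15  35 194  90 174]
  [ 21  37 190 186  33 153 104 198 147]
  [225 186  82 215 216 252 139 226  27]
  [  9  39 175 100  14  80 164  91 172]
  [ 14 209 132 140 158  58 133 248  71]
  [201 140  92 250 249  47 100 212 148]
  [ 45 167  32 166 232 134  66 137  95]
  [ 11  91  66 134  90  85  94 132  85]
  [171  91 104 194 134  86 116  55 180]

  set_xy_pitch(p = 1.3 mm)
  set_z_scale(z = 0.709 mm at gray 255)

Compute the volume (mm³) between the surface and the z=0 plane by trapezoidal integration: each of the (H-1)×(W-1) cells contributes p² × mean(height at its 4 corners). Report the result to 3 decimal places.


height_mm = gray/255 × 0.709; cell vol = 1.3² × mean(4 corners)
unit = 1.3² × 0.709 / (4×255) = 0.00117472 mm³ per gray-sum
row 0: Σ corner-gray over 8 cells = 4427  → 5.2005
row 1: Σ corner-gray over 8 cells = 4243  → 4.9843
row 2: Σ corner-gray over 8 cells = 3977  → 4.6718
row 3: Σ corner-gray over 8 cells = 4169  → 4.8974
row 4: Σ corner-gray over 8 cells = 3940  → 4.6284
row 5: Σ corner-gray over 8 cells = 4854  → 5.7021
row 6: Σ corner-gray over 8 cells = 4391  → 5.1582
row 7: Σ corner-gray over 8 cells = 3748  → 4.4028
row 8: Σ corner-gray over 8 cells = 4770  → 5.6034
row 9: Σ corner-gray over 8 cells = 4537  → 5.3297
row 10: Σ corner-gray over 8 cells = 3488  → 4.0974
row 11: Σ corner-gray over 8 cells = 3391  → 3.9835
Σ rows: total corner-gray = 49935  → 58.6594 mm³

58.659


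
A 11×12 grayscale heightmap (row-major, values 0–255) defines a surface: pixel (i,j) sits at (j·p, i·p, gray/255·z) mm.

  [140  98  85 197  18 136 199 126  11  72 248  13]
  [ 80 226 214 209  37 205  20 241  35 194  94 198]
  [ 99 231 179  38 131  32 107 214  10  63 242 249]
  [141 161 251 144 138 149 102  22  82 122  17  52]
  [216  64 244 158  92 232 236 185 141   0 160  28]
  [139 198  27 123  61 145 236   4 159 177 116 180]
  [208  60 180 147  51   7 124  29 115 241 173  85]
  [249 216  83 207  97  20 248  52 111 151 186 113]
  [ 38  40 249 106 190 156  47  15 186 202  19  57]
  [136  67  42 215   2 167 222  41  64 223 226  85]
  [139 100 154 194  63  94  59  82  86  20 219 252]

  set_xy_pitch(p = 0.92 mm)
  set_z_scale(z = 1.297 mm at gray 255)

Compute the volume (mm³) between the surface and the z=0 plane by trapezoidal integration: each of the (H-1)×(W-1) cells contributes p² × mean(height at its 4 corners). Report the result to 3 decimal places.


height_mm = gray/255 × 1.297; cell vol = 0.92² × mean(4 corners)
unit = 0.92² × 1.297 / (4×255) = 0.00107626 mm³ per gray-sum
row 0: Σ corner-gray over 11 cells = 5761  → 6.2003
row 1: Σ corner-gray over 11 cells = 6070  → 6.5329
row 2: Σ corner-gray over 11 cells = 5411  → 5.8236
row 3: Σ corner-gray over 11 cells = 5837  → 6.2821
row 4: Σ corner-gray over 11 cells = 6079  → 6.5426
row 5: Σ corner-gray over 11 cells = 5358  → 5.7666
row 6: Σ corner-gray over 11 cells = 5651  → 6.0819
row 7: Σ corner-gray over 11 cells = 5619  → 6.0475
row 8: Σ corner-gray over 11 cells = 5274  → 5.6762
row 9: Σ corner-gray over 11 cells = 5292  → 5.6955
Σ rows: total corner-gray = 56352  → 60.6492 mm³

60.649


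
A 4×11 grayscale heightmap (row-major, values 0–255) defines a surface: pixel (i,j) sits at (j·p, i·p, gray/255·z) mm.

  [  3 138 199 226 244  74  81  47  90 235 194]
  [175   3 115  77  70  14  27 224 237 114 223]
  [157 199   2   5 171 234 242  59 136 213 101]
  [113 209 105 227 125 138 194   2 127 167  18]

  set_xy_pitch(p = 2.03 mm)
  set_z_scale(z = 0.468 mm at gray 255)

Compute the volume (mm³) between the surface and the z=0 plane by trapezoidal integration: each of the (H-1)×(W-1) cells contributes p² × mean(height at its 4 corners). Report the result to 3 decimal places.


29.239

height_mm = gray/255 × 0.468; cell vol = 2.03² × mean(4 corners)
unit = 2.03² × 0.468 / (4×255) = 0.00189077 mm³ per gray-sum
row 0: Σ corner-gray over 10 cells = 5025  → 9.5011
row 1: Σ corner-gray over 10 cells = 4940  → 9.3404
row 2: Σ corner-gray over 10 cells = 5499  → 10.3973
Σ rows: total corner-gray = 15464  → 29.2388 mm³


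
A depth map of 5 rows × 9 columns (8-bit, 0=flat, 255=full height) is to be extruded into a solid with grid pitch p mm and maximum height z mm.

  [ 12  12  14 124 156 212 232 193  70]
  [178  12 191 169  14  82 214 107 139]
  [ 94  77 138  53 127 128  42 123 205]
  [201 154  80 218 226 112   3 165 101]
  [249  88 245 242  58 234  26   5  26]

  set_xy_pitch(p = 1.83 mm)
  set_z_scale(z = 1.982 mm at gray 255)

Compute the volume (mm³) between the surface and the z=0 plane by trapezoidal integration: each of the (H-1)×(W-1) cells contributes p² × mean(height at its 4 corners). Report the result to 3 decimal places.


101.613

height_mm = gray/255 × 1.982; cell vol = 1.83² × mean(4 corners)
unit = 1.83² × 1.982 / (4×255) = 0.00650737 mm³ per gray-sum
row 0: Σ corner-gray over 8 cells = 3863  → 25.1380
row 1: Σ corner-gray over 8 cells = 3570  → 23.2313
row 2: Σ corner-gray over 8 cells = 3893  → 25.3332
row 3: Σ corner-gray over 8 cells = 4289  → 27.9101
Σ rows: total corner-gray = 15615  → 101.6126 mm³


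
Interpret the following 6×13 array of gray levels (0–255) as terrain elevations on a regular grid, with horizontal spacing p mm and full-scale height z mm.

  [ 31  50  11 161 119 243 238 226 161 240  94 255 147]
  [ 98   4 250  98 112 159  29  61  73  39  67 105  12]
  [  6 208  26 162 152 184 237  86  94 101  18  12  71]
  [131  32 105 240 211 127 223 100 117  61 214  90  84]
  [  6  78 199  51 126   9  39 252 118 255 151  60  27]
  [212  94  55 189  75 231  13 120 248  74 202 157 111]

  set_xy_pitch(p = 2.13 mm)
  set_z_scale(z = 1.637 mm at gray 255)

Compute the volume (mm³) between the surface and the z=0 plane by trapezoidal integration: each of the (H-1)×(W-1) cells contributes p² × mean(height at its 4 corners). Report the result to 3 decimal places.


206.956

height_mm = gray/255 × 1.637; cell vol = 2.13² × mean(4 corners)
unit = 2.13² × 1.637 / (4×255) = 0.00728128 mm³ per gray-sum
row 0: Σ corner-gray over 12 cells = 5878  → 42.7994
row 1: Σ corner-gray over 12 cells = 4741  → 34.5205
row 2: Σ corner-gray over 12 cells = 5892  → 42.9013
row 3: Σ corner-gray over 12 cells = 5964  → 43.4256
row 4: Σ corner-gray over 12 cells = 5948  → 43.3091
Σ rows: total corner-gray = 28423  → 206.9558 mm³


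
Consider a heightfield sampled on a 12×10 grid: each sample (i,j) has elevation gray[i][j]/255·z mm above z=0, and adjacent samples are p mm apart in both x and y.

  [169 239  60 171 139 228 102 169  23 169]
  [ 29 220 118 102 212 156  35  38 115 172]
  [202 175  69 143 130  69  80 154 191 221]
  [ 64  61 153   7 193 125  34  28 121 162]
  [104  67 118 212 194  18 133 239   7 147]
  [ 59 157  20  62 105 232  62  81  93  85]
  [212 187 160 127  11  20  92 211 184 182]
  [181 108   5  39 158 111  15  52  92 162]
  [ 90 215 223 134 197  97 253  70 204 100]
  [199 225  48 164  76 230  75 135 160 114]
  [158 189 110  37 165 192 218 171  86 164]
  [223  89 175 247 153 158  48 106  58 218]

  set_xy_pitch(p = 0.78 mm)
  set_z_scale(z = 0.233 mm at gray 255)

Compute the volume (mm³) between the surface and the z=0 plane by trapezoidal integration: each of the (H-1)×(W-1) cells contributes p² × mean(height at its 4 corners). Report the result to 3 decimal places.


6.924

height_mm = gray/255 × 0.233; cell vol = 0.78² × mean(4 corners)
unit = 0.78² × 0.233 / (4×255) = 0.000138978 mm³ per gray-sum
row 0: Σ corner-gray over 9 cells = 4793  → 0.6661
row 1: Σ corner-gray over 9 cells = 4638  → 0.6446
row 2: Σ corner-gray over 9 cells = 4115  → 0.5719
row 3: Σ corner-gray over 9 cells = 3897  → 0.5416
row 4: Σ corner-gray over 9 cells = 3995  → 0.5552
row 5: Σ corner-gray over 9 cells = 4146  → 0.5762
row 6: Σ corner-gray over 9 cells = 3881  → 0.5394
row 7: Σ corner-gray over 9 cells = 4479  → 0.6225
row 8: Σ corner-gray over 9 cells = 5515  → 0.7665
row 9: Σ corner-gray over 9 cells = 5197  → 0.7223
row 10: Σ corner-gray over 9 cells = 5167  → 0.7181
Σ rows: total corner-gray = 49823  → 6.9243 mm³


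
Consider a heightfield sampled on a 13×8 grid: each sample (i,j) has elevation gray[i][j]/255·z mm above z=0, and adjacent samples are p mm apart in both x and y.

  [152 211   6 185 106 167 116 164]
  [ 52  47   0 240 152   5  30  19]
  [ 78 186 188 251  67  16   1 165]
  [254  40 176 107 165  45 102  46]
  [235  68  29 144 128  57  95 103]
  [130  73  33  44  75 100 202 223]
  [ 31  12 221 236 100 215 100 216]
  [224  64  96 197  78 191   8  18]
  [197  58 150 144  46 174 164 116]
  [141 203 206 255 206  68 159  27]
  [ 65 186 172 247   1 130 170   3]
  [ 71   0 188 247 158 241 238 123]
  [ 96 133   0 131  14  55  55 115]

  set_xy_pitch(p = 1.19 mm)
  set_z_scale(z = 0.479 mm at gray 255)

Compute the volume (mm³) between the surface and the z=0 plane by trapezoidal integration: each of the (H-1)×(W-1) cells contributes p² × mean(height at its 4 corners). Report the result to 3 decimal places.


height_mm = gray/255 × 0.479; cell vol = 1.19² × mean(4 corners)
unit = 1.19² × 0.479 / (4×255) = 0.000665012 mm³ per gray-sum
row 0: Σ corner-gray over 7 cells = 2917  → 1.9398
row 1: Σ corner-gray over 7 cells = 2680  → 1.7822
row 2: Σ corner-gray over 7 cells = 3231  → 2.1487
row 3: Σ corner-gray over 7 cells = 2950  → 1.9618
row 4: Σ corner-gray over 7 cells = 2787  → 1.8534
row 5: Σ corner-gray over 7 cells = 3422  → 2.2757
row 6: Σ corner-gray over 7 cells = 3525  → 2.3442
row 7: Σ corner-gray over 7 cells = 3295  → 2.1912
row 8: Σ corner-gray over 7 cells = 4147  → 2.7578
row 9: Σ corner-gray over 7 cells = 4242  → 2.8210
row 10: Σ corner-gray over 7 cells = 4218  → 2.8050
row 11: Σ corner-gray over 7 cells = 3325  → 2.2112
Σ rows: total corner-gray = 40739  → 27.0919 mm³

27.092


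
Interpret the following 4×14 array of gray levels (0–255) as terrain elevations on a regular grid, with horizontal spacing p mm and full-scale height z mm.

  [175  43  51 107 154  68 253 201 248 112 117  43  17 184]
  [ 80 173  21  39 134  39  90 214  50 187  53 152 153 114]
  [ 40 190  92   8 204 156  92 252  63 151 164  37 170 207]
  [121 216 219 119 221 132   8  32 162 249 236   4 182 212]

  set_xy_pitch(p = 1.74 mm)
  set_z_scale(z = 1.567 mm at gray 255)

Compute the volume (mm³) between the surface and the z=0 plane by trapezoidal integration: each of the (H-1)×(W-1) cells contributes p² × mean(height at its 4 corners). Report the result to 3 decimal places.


height_mm = gray/255 × 1.567; cell vol = 1.74² × mean(4 corners)
unit = 1.74² × 1.567 / (4×255) = 0.00465122 mm³ per gray-sum
row 0: Σ corner-gray over 13 cells = 5991  → 27.8655
row 1: Σ corner-gray over 13 cells = 6209  → 28.8795
row 2: Σ corner-gray over 13 cells = 7298  → 33.9446
Σ rows: total corner-gray = 19498  → 90.6896 mm³

90.690


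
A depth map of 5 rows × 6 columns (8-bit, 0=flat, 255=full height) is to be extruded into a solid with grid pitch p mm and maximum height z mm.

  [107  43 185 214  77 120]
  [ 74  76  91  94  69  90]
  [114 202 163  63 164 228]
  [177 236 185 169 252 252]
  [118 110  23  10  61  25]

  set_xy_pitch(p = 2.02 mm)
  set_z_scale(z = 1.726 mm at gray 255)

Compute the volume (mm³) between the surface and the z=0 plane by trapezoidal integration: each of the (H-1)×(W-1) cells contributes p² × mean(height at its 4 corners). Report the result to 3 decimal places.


height_mm = gray/255 × 1.726; cell vol = 2.02² × mean(4 corners)
unit = 2.02² × 1.726 / (4×255) = 0.00690468 mm³ per gray-sum
row 0: Σ corner-gray over 5 cells = 2089  → 14.4239
row 1: Σ corner-gray over 5 cells = 2350  → 16.2260
row 2: Σ corner-gray over 5 cells = 3639  → 25.1261
row 3: Σ corner-gray over 5 cells = 2664  → 18.3941
Σ rows: total corner-gray = 10742  → 74.1700 mm³

74.170


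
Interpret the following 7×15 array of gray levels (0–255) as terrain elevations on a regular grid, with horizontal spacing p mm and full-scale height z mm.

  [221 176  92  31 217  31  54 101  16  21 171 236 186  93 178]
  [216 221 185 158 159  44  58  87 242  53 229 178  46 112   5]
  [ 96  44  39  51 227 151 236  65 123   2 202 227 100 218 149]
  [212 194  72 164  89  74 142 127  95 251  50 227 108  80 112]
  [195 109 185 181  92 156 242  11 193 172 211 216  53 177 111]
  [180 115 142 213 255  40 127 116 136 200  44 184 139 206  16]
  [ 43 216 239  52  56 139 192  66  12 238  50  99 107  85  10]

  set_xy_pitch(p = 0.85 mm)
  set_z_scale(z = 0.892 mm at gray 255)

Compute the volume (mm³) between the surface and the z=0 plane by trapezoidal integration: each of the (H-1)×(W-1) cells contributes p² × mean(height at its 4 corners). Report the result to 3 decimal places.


28.539

height_mm = gray/255 × 0.892; cell vol = 0.85² × mean(4 corners)
unit = 0.85² × 0.892 / (4×255) = 0.000631833 mm³ per gray-sum
row 0: Σ corner-gray over 14 cells = 7014  → 4.4317
row 1: Σ corner-gray over 14 cells = 7380  → 4.6629
row 2: Σ corner-gray over 14 cells = 7285  → 4.6029
row 3: Σ corner-gray over 14 cells = 7972  → 5.0370
row 4: Σ corner-gray over 14 cells = 8332  → 5.2644
row 5: Σ corner-gray over 14 cells = 7185  → 4.5397
Σ rows: total corner-gray = 45168  → 28.5386 mm³


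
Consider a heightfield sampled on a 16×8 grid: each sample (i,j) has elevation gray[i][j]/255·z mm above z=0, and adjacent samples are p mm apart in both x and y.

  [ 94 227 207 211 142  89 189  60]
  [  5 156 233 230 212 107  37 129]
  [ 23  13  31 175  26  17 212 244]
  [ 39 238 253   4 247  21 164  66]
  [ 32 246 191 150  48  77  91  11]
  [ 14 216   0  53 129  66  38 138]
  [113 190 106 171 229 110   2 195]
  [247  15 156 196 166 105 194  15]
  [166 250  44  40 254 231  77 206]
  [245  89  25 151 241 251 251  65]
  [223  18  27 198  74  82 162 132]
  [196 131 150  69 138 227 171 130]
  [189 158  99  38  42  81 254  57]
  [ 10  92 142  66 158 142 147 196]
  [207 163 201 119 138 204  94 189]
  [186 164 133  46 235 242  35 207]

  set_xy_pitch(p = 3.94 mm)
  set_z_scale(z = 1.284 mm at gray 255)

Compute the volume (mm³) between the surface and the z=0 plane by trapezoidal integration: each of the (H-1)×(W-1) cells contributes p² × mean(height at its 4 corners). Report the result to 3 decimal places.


height_mm = gray/255 × 1.284; cell vol = 3.94² × mean(4 corners)
unit = 3.94² × 1.284 / (4×255) = 0.0195415 mm³ per gray-sum
row 0: Σ corner-gray over 7 cells = 4368  → 85.3572
row 1: Σ corner-gray over 7 cells = 3299  → 64.4673
row 2: Σ corner-gray over 7 cells = 3174  → 62.0246
row 3: Σ corner-gray over 7 cells = 3608  → 70.5056
row 4: Σ corner-gray over 7 cells = 2805  → 54.8138
row 5: Σ corner-gray over 7 cells = 3080  → 60.1877
row 6: Σ corner-gray over 7 cells = 3850  → 75.2347
row 7: Σ corner-gray over 7 cells = 4090  → 79.9246
row 8: Σ corner-gray over 7 cells = 4490  → 87.7412
row 9: Σ corner-gray over 7 cells = 3803  → 74.3162
row 10: Σ corner-gray over 7 cells = 3575  → 69.8608
row 11: Σ corner-gray over 7 cells = 3688  → 72.0690
row 12: Σ corner-gray over 7 cells = 3290  → 64.2914
row 13: Σ corner-gray over 7 cells = 3934  → 76.8762
row 14: Σ corner-gray over 7 cells = 4337  → 84.7514
Σ rows: total corner-gray = 55391  → 1082.4217 mm³

1082.422


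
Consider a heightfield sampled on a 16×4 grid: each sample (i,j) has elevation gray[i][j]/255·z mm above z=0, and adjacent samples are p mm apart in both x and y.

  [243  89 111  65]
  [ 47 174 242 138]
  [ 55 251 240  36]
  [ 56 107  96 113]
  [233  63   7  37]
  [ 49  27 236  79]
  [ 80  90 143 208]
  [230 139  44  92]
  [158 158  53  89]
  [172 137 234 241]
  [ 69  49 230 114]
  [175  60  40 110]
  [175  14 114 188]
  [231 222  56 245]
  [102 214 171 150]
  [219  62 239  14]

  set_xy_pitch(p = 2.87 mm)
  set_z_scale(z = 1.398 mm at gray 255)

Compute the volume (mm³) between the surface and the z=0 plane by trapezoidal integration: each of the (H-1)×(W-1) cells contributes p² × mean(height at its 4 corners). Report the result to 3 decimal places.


height_mm = gray/255 × 1.398; cell vol = 2.87² × mean(4 corners)
unit = 2.87² × 1.398 / (4×255) = 0.0112894 mm³ per gray-sum
row 0: Σ corner-gray over 3 cells = 1725  → 19.4742
row 1: Σ corner-gray over 3 cells = 2090  → 23.5948
row 2: Σ corner-gray over 3 cells = 1648  → 18.6049
row 3: Σ corner-gray over 3 cells = 985  → 11.1201
row 4: Σ corner-gray over 3 cells = 1064  → 12.0119
row 5: Σ corner-gray over 3 cells = 1408  → 15.8955
row 6: Σ corner-gray over 3 cells = 1442  → 16.2793
row 7: Σ corner-gray over 3 cells = 1357  → 15.3197
row 8: Σ corner-gray over 3 cells = 1824  → 20.5919
row 9: Σ corner-gray over 3 cells = 1896  → 21.4047
row 10: Σ corner-gray over 3 cells = 1226  → 13.8408
row 11: Σ corner-gray over 3 cells = 1104  → 12.4635
row 12: Σ corner-gray over 3 cells = 1651  → 18.6388
row 13: Σ corner-gray over 3 cells = 2054  → 23.1884
row 14: Σ corner-gray over 3 cells = 1857  → 20.9644
Σ rows: total corner-gray = 23331  → 263.3930 mm³

263.393


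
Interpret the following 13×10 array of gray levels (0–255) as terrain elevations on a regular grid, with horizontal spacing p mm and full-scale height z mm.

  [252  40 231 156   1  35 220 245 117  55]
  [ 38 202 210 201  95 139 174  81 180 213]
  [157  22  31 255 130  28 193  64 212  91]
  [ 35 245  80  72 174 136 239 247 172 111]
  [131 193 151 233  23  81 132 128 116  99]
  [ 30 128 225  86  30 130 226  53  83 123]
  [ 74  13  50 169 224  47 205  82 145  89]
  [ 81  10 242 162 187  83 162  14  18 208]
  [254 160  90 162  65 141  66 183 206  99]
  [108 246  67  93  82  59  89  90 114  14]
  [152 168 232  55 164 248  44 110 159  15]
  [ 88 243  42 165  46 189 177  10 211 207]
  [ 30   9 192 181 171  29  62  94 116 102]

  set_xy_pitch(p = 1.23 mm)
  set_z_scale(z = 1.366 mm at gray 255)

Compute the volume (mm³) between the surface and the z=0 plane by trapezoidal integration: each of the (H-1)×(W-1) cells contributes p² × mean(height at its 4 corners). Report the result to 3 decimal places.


height_mm = gray/255 × 1.366; cell vol = 1.23² × mean(4 corners)
unit = 1.23² × 1.366 / (4×255) = 0.0020261 mm³ per gray-sum
row 0: Σ corner-gray over 9 cells = 5212  → 10.5600
row 1: Σ corner-gray over 9 cells = 4933  → 9.9947
row 2: Σ corner-gray over 9 cells = 4994  → 10.1183
row 3: Σ corner-gray over 9 cells = 5220  → 10.5762
row 4: Σ corner-gray over 9 cells = 4419  → 8.9533
row 5: Σ corner-gray over 9 cells = 4108  → 8.3232
row 6: Σ corner-gray over 9 cells = 4078  → 8.2624
row 7: Σ corner-gray over 9 cells = 4544  → 9.2066
row 8: Σ corner-gray over 9 cells = 4301  → 8.7143
row 9: Σ corner-gray over 9 cells = 4329  → 8.7710
row 10: Σ corner-gray over 9 cells = 4988  → 10.1062
row 11: Σ corner-gray over 9 cells = 4301  → 8.7143
Σ rows: total corner-gray = 55427  → 112.3006 mm³

112.301


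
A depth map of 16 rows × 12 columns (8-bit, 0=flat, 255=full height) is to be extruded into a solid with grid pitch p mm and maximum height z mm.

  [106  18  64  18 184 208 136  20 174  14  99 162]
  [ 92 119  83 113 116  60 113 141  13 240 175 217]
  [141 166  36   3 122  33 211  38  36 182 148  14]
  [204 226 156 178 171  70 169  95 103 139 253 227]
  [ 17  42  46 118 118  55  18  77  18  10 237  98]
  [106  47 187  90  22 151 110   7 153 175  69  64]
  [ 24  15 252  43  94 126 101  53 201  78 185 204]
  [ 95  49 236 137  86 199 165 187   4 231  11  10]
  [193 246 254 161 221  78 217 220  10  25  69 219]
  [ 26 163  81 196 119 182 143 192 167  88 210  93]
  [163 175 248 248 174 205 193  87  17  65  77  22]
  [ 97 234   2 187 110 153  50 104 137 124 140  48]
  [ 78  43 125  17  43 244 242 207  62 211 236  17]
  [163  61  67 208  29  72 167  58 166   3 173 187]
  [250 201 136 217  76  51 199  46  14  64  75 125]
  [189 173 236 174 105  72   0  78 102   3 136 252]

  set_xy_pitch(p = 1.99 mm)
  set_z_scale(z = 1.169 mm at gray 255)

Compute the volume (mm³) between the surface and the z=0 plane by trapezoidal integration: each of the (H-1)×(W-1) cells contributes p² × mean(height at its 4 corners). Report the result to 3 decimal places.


height_mm = gray/255 × 1.169; cell vol = 1.99² × mean(4 corners)
unit = 1.99² × 1.169 / (4×255) = 0.00453859 mm³ per gray-sum
row 0: Σ corner-gray over 11 cells = 4793  → 21.7534
row 1: Σ corner-gray over 11 cells = 4760  → 21.6037
row 2: Σ corner-gray over 11 cells = 5656  → 25.6702
row 3: Σ corner-gray over 11 cells = 5144  → 23.3465
row 4: Σ corner-gray over 11 cells = 3785  → 17.1785
row 5: Σ corner-gray over 11 cells = 4716  → 21.4040
row 6: Σ corner-gray over 11 cells = 5239  → 23.7776
row 7: Σ corner-gray over 11 cells = 6129  → 27.8170
row 8: Σ corner-gray over 11 cells = 6615  → 30.0227
row 9: Σ corner-gray over 11 cells = 6364  → 28.8836
row 10: Σ corner-gray over 11 cells = 5790  → 26.2784
row 11: Σ corner-gray over 11 cells = 5582  → 25.3344
row 12: Σ corner-gray over 11 cells = 5313  → 24.1135
row 13: Σ corner-gray over 11 cells = 4891  → 22.1982
row 14: Σ corner-gray over 11 cells = 5132  → 23.2920
Σ rows: total corner-gray = 79909  → 362.6738 mm³

362.674


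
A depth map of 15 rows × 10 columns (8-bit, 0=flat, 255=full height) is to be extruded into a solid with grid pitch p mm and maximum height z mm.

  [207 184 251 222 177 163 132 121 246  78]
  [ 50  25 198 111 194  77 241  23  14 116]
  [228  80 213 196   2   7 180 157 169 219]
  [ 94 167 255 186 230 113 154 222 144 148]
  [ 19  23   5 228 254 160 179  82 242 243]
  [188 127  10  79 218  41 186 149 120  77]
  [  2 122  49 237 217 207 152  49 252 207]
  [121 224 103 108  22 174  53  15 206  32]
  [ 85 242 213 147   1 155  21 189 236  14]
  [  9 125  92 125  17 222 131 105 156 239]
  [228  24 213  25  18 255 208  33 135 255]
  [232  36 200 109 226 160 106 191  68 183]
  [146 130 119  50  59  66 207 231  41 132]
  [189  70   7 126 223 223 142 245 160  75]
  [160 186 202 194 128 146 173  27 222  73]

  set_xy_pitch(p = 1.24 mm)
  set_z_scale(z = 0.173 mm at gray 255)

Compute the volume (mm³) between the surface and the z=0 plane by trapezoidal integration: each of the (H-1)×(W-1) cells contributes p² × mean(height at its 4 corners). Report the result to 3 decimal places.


17.959

height_mm = gray/255 × 0.173; cell vol = 1.24² × mean(4 corners)
unit = 1.24² × 0.173 / (4×255) = 0.000260789 mm³ per gray-sum
row 0: Σ corner-gray over 9 cells = 5209  → 1.3585
row 1: Σ corner-gray over 9 cells = 4387  → 1.1441
row 2: Σ corner-gray over 9 cells = 5639  → 1.4706
row 3: Σ corner-gray over 9 cells = 5792  → 1.5105
row 4: Σ corner-gray over 9 cells = 4733  → 1.2343
row 5: Σ corner-gray over 9 cells = 4904  → 1.2789
row 6: Σ corner-gray over 9 cells = 4742  → 1.2367
row 7: Σ corner-gray over 9 cells = 4470  → 1.1657
row 8: Σ corner-gray over 9 cells = 4701  → 1.2260
row 9: Σ corner-gray over 9 cells = 4499  → 1.1733
row 10: Σ corner-gray over 9 cells = 4912  → 1.2810
row 11: Σ corner-gray over 9 cells = 4691  → 1.2234
row 12: Σ corner-gray over 9 cells = 4740  → 1.2361
row 13: Σ corner-gray over 9 cells = 5445  → 1.4200
Σ rows: total corner-gray = 68864  → 17.9590 mm³


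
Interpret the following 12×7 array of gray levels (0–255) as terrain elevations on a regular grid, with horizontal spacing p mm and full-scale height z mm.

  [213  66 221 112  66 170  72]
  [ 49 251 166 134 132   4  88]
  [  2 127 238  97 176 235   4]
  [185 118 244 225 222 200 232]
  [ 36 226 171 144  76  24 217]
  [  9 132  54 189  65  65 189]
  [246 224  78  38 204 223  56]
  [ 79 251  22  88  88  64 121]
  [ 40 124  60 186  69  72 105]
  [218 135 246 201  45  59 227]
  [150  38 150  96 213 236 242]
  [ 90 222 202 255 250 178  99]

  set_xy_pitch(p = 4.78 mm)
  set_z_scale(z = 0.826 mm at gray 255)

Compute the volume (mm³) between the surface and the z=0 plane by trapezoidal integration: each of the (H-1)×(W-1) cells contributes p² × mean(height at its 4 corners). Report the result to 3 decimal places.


height_mm = gray/255 × 0.826; cell vol = 4.78² × mean(4 corners)
unit = 4.78² × 0.826 / (4×255) = 0.0185027 mm³ per gray-sum
row 0: Σ corner-gray over 6 cells = 3066  → 56.7294
row 1: Σ corner-gray over 6 cells = 3263  → 60.3744
row 2: Σ corner-gray over 6 cells = 4187  → 77.4709
row 3: Σ corner-gray over 6 cells = 3970  → 73.4558
row 4: Σ corner-gray over 6 cells = 2743  → 50.7530
row 5: Σ corner-gray over 6 cells = 3044  → 56.3223
row 6: Σ corner-gray over 6 cells = 3062  → 56.6553
row 7: Σ corner-gray over 6 cells = 2393  → 44.2770
row 8: Σ corner-gray over 6 cells = 2984  → 55.2121
row 9: Σ corner-gray over 6 cells = 3675  → 67.9975
row 10: Σ corner-gray over 6 cells = 4261  → 78.8401
Σ rows: total corner-gray = 36648  → 678.0878 mm³

678.088


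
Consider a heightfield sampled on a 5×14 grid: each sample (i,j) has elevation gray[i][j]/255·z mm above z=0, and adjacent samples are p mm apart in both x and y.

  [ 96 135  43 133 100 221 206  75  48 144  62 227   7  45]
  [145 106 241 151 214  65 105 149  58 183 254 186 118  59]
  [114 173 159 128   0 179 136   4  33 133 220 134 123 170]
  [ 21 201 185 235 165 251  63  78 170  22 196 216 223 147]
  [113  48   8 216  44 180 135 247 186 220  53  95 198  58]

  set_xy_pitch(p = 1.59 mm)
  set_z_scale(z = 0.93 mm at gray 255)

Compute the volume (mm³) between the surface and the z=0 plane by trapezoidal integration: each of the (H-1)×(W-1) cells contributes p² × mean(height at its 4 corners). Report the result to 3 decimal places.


66.187

height_mm = gray/255 × 0.93; cell vol = 1.59² × mean(4 corners)
unit = 1.59² × 0.93 / (4×255) = 0.00230503 mm³ per gray-sum
row 0: Σ corner-gray over 13 cells = 6807  → 15.6904
row 1: Σ corner-gray over 13 cells = 6992  → 16.1168
row 2: Σ corner-gray over 13 cells = 7306  → 16.8406
row 3: Σ corner-gray over 13 cells = 7609  → 17.5390
Σ rows: total corner-gray = 28714  → 66.1867 mm³


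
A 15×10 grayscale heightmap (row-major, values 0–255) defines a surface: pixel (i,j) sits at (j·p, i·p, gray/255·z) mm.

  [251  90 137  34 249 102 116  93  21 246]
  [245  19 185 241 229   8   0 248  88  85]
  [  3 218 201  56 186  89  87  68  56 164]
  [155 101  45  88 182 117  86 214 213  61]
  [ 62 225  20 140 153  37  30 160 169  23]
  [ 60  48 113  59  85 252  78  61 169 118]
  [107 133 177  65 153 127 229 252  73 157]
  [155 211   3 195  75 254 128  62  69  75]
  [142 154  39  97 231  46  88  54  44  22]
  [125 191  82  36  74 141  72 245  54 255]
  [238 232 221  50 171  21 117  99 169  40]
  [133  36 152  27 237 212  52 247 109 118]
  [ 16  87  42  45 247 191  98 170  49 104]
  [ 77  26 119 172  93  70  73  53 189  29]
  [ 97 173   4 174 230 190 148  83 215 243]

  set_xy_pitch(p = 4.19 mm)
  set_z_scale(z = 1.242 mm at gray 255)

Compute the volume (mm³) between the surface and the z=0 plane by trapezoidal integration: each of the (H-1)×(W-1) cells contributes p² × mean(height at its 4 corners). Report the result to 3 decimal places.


height_mm = gray/255 × 1.242; cell vol = 4.19² × mean(4 corners)
unit = 4.19² × 1.242 / (4×255) = 0.0213771 mm³ per gray-sum
row 0: Σ corner-gray over 9 cells = 4547  → 97.2018
row 1: Σ corner-gray over 9 cells = 4455  → 95.2351
row 2: Σ corner-gray over 9 cells = 4397  → 93.9953
row 3: Σ corner-gray over 9 cells = 4261  → 91.0880
row 4: Σ corner-gray over 9 cells = 3861  → 82.5371
row 5: Σ corner-gray over 9 cells = 4590  → 98.1210
row 6: Σ corner-gray over 9 cells = 4906  → 104.8762
row 7: Σ corner-gray over 9 cells = 3894  → 83.2426
row 8: Σ corner-gray over 9 cells = 3840  → 82.0882
row 9: Σ corner-gray over 9 cells = 4608  → 98.5058
row 10: Σ corner-gray over 9 cells = 4833  → 103.3157
row 11: Σ corner-gray over 9 cells = 4373  → 93.4822
row 12: Σ corner-gray over 9 cells = 3674  → 78.5396
row 13: Σ corner-gray over 9 cells = 4470  → 95.5558
Σ rows: total corner-gray = 60709  → 1297.7844 mm³

1297.784


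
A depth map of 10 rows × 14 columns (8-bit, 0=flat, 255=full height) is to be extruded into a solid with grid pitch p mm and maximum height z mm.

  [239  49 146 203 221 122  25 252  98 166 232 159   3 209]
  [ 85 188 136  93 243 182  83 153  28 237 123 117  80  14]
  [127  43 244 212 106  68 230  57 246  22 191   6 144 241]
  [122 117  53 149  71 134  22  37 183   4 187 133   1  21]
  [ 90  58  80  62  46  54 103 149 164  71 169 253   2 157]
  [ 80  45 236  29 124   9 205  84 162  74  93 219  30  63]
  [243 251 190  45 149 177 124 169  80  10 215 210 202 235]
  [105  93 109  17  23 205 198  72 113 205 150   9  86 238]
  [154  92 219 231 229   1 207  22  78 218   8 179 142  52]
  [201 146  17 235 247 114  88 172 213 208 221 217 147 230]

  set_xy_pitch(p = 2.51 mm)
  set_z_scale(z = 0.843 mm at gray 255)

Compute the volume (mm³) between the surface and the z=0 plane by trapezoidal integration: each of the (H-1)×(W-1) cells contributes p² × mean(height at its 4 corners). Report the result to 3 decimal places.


305.241

height_mm = gray/255 × 0.843; cell vol = 2.51² × mean(4 corners)
unit = 2.51² × 0.843 / (4×255) = 0.00520685 mm³ per gray-sum
row 0: Σ corner-gray over 13 cells = 7225  → 37.6195
row 1: Σ corner-gray over 13 cells = 6931  → 36.0887
row 2: Σ corner-gray over 13 cells = 5831  → 30.3611
row 3: Σ corner-gray over 13 cells = 4994  → 26.0030
row 4: Σ corner-gray over 13 cells = 5432  → 28.2836
row 5: Σ corner-gray over 13 cells = 6885  → 35.8491
row 6: Σ corner-gray over 13 cells = 7025  → 36.5781
row 7: Σ corner-gray over 13 cells = 6361  → 33.1208
row 8: Σ corner-gray over 13 cells = 7939  → 41.3372
Σ rows: total corner-gray = 58623  → 305.2410 mm³


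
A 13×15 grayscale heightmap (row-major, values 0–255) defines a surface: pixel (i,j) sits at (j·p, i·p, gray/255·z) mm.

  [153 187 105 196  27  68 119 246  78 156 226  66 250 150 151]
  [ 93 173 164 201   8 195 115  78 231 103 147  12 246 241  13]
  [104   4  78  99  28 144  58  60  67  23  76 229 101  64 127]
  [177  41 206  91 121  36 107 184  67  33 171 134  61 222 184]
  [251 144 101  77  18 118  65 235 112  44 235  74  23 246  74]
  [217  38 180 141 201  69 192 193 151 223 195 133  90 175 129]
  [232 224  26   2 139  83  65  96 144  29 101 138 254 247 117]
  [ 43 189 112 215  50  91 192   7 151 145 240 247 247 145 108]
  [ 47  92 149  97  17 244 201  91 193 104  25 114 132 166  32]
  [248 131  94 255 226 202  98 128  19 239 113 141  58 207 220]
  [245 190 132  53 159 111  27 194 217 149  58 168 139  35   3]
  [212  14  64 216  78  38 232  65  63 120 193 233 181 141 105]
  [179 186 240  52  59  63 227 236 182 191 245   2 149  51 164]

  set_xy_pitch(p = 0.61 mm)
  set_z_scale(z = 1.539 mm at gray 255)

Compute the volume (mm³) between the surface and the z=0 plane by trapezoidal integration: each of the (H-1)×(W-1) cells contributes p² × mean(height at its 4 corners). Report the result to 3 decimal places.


height_mm = gray/255 × 1.539; cell vol = 0.61² × mean(4 corners)
unit = 0.61² × 1.539 / (4×255) = 0.000561433 mm³ per gray-sum
row 0: Σ corner-gray over 14 cells = 7986  → 4.4836
row 1: Σ corner-gray over 14 cells = 6227  → 3.4960
row 2: Σ corner-gray over 14 cells = 5602  → 3.1451
row 3: Σ corner-gray over 14 cells = 6618  → 3.7156
row 4: Σ corner-gray over 14 cells = 7617  → 4.2764
row 5: Σ corner-gray over 14 cells = 7753  → 4.3528
row 6: Σ corner-gray over 14 cells = 7658  → 4.2995
row 7: Σ corner-gray over 14 cells = 7542  → 4.2343
row 8: Σ corner-gray over 14 cells = 7619  → 4.2776
row 9: Σ corner-gray over 14 cells = 7802  → 4.3803
row 10: Σ corner-gray over 14 cells = 7105  → 3.9890
row 11: Σ corner-gray over 14 cells = 7702  → 4.3242
Σ rows: total corner-gray = 87231  → 48.9744 mm³

48.974
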